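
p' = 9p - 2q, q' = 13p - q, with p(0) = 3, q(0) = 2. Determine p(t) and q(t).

Coefficient matrix A = [[9, -2], [13, -1]].
Characteristic polynomial det(A - λI) = λ^2 - 8λ + 17 = 0.
Eigenvalues λ = 4 ± i (complex conjugate pair).
For λ=4+i: an eigenvector is (1,3) - i(-1,-2) = (1 + i, 3 + 2i).
A real fundamental pair from Re and Im of e^((4+i)t)v: X_1 = e^(4t)(cos(t)·(1,3) + sin(t)·(-1,-2)), X_2 = e^(4t)(sin(t)·(1,3) - cos(t)·(-1,-2)).
General solution: C_1X_1 + C_2X_2.
Applying p(0)=3, q(0)=2 gives C_1=-4, C_2=7.

p(t) = 11e^(4t)sin(t) + 3e^(4t)cos(t), q(t) = 29e^(4t)sin(t) + 2e^(4t)cos(t)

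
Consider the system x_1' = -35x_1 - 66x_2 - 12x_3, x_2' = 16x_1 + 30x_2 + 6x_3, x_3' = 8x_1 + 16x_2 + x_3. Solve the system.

x_1(t) = 9K_1e^(-3t) - 2K_2e^(-2t) - 4K_3e^(t), x_2(t) = -4K_1e^(-3t) + K_2e^(-2t) + 2K_3e^(t), x_3(t) = -2K_1e^(-3t) + K_3e^(t)

Coefficient matrix A = [[-35, -66, -12], [16, 30, 6], [8, 16, 1]].
det(A - λI) = 0 gives eigenvalues λ = -3, -2, 1.
For λ=-3: eigenvector (9,-4,-2).
For λ=-2: eigenvector (-2,1,0).
For λ=1: eigenvector (-4,2,1).
General solution: K_1e^(-3t)(9,-4,-2) + K_2e^(-2t)(-2,1,0) + K_3e^(t)(-4,2,1).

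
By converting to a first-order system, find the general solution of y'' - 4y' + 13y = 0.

Let x_1 = y, x_2 = y'. Then x_1' = x_2 and x_2' = -13x_1 + 4x_2.
A = [[0,1],[-13,4]]; det(A-λI) = λ^2 - 4λ + 13.
Eigenvalues λ = 2 ± 3i.

y(t) = K_1e^(2t)cos(3t) + K_2e^(2t)sin(3t)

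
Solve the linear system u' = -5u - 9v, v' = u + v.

Coefficient matrix A = [[-5, -9], [1, 1]].
Characteristic polynomial det(A - λI) = λ^2 + 4λ + 4 = 0.
Single eigenvalue λ = -2 with algebraic multiplicity 2.
Eigenvector v = (3,-1); generalized eigenvector w with (A-λI)w=v is (2,-1).
General solution: e^(-2t)[c_1·v + c_2·(t·v + w)].

u(t) = 3c_1e^(-2t) + 3c_2te^(-2t) + 2c_2e^(-2t), v(t) = -c_1e^(-2t) - c_2te^(-2t) - c_2e^(-2t)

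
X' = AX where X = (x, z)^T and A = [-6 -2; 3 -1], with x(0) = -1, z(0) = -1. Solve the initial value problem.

x(t) = 4e^(-3t) - 5e^(-4t), z(t) = -6e^(-3t) + 5e^(-4t)

Coefficient matrix A = [[-6, -2], [3, -1]].
Characteristic polynomial det(A - λI) = λ^2 + 7λ + 12 = 0.
Eigenvalues λ = -4, -3.
For λ=-4: (A-λI) row 1 is [-2, -2], so an eigenvector is (-1, 1).
For λ=-3: (A-λI) row 1 is [-3, -2], so an eigenvector is (-2, 3).
General solution: C_1e^(-4t)(-1,1) + C_2e^(-3t)(-2,3).
Applying x(0)=-1, z(0)=-1 gives C_1=5, C_2=-2.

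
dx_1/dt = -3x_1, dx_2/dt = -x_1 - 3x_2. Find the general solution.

Coefficient matrix A = [[-3, 0], [-1, -3]].
Characteristic polynomial det(A - λI) = λ^2 + 6λ + 9 = 0.
Single eigenvalue λ = -3 with algebraic multiplicity 2.
Eigenvector v = (0,-1); generalized eigenvector w with (A-λI)w=v is (1,2).
General solution: e^(-3t)[c_1·v + c_2·(t·v + w)].

x_1(t) = c_2e^(-3t), x_2(t) = -c_1e^(-3t) - c_2te^(-3t) + 2c_2e^(-3t)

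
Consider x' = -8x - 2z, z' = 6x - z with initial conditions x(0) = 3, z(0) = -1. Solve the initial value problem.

Coefficient matrix A = [[-8, -2], [6, -1]].
Characteristic polynomial det(A - λI) = λ^2 + 9λ + 20 = 0.
Eigenvalues λ = -4, -5.
For λ=-4: (A-λI) row 1 is [-4, -2], so an eigenvector is (-1, 2).
For λ=-5: (A-λI) row 1 is [-3, -2], so an eigenvector is (-2, 3).
General solution: c_1e^(-4t)(-1,2) + c_2e^(-5t)(-2,3).
Applying x(0)=3, z(0)=-1 gives c_1=7, c_2=-5.

x(t) = -7e^(-4t) + 10e^(-5t), z(t) = 14e^(-4t) - 15e^(-5t)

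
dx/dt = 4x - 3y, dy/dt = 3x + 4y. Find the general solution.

Coefficient matrix A = [[4, -3], [3, 4]].
Characteristic polynomial det(A - λI) = λ^2 - 8λ + 25 = 0.
Eigenvalues λ = 4 ± 3i (complex conjugate pair).
For λ=4+3i: an eigenvector is (0,-1) - i(1,0) = (0 - i, -1).
A real fundamental pair from Re and Im of e^((4+3i)t)v: X_1 = e^(4t)(cos(3t)·(0,-1) + sin(3t)·(1,0)), X_2 = e^(4t)(sin(3t)·(0,-1) - cos(3t)·(1,0)).
General solution: c_1X_1 + c_2X_2.

x(t) = c_1e^(4t)sin(3t) - c_2e^(4t)cos(3t), y(t) = -c_1e^(4t)cos(3t) - c_2e^(4t)sin(3t)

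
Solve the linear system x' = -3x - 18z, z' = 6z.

Coefficient matrix A = [[-3, -18], [0, 6]].
Characteristic polynomial det(A - λI) = λ^2 - 3λ - 18 = 0.
Eigenvalues λ = -3, 6.
For λ=-3: (A-λI) row 1 is [0, -18], so an eigenvector is (-1, 0).
For λ=6: (A-λI) row 1 is [-9, -18], so an eigenvector is (-2, 1).
General solution: c_1e^(-3t)(-1,0) + c_2e^(6t)(-2,1).

x(t) = -c_1e^(-3t) - 2c_2e^(6t), z(t) = c_2e^(6t)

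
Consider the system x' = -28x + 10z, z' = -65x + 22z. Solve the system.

x(t) = K_1e^(-3t)sin(5t) + K_1e^(-3t)cos(5t) + K_2e^(-3t)sin(5t) - K_2e^(-3t)cos(5t), z(t) = 2K_1e^(-3t)sin(5t) + 3K_1e^(-3t)cos(5t) + 3K_2e^(-3t)sin(5t) - 2K_2e^(-3t)cos(5t)

Coefficient matrix A = [[-28, 10], [-65, 22]].
Characteristic polynomial det(A - λI) = λ^2 + 6λ + 34 = 0.
Eigenvalues λ = -3 ± 5i (complex conjugate pair).
For λ=-3+5i: an eigenvector is (1,3) - i(1,2) = (1 - i, 3 - 2i).
A real fundamental pair from Re and Im of e^((-3+5i)t)v: X_1 = e^(-3t)(cos(5t)·(1,3) + sin(5t)·(1,2)), X_2 = e^(-3t)(sin(5t)·(1,3) - cos(5t)·(1,2)).
General solution: K_1X_1 + K_2X_2.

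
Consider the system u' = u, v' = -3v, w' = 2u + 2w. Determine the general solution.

Coefficient matrix A = [[1, 0, 0], [0, -3, 0], [2, 0, 2]].
det(A - λI) = 0 gives eigenvalues λ = -3, 1, 2.
For λ=-3: eigenvector (0,1,0).
For λ=1: eigenvector (1,0,-2).
For λ=2: eigenvector (0,0,1).
General solution: K_1e^(-3t)(0,1,0) + K_2e^(t)(1,0,-2) + K_3e^(2t)(0,0,1).

u(t) = K_2e^(t), v(t) = K_1e^(-3t), w(t) = -2K_2e^(t) + K_3e^(2t)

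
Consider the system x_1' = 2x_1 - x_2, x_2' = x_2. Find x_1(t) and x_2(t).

x_1(t) = -c_1e^(2t) + c_2e^(t), x_2(t) = c_2e^(t)

Coefficient matrix A = [[2, -1], [0, 1]].
Characteristic polynomial det(A - λI) = λ^2 - 3λ + 2 = 0.
Eigenvalues λ = 2, 1.
For λ=2: (A-λI) row 1 is [0, -1], so an eigenvector is (-1, 0).
For λ=1: (A-λI) row 1 is [1, -1], so an eigenvector is (1, 1).
General solution: c_1e^(2t)(-1,0) + c_2e^(t)(1,1).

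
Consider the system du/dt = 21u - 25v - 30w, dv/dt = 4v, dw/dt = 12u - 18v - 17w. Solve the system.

Coefficient matrix A = [[21, -25, -30], [0, 4, 0], [12, -18, -17]].
det(A - λI) = 0 gives eigenvalues λ = 1, 4, 3.
For λ=1: eigenvector (-3,0,-2).
For λ=4: eigenvector (5,1,2).
For λ=3: eigenvector (5,0,3).
General solution: C_1e^(t)(-3,0,-2) + C_2e^(4t)(5,1,2) + C_3e^(3t)(5,0,3).

u(t) = -3C_1e^(t) + 5C_2e^(4t) + 5C_3e^(3t), v(t) = C_2e^(4t), w(t) = -2C_1e^(t) + 2C_2e^(4t) + 3C_3e^(3t)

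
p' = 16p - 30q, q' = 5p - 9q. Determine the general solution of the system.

p(t) = -3C_1e^(6t) - 2C_2e^(t), q(t) = -C_1e^(6t) - C_2e^(t)

Coefficient matrix A = [[16, -30], [5, -9]].
Characteristic polynomial det(A - λI) = λ^2 - 7λ + 6 = 0.
Eigenvalues λ = 6, 1.
For λ=6: (A-λI) row 1 is [10, -30], so an eigenvector is (-3, -1).
For λ=1: (A-λI) row 1 is [15, -30], so an eigenvector is (-2, -1).
General solution: C_1e^(6t)(-3,-1) + C_2e^(t)(-2,-1).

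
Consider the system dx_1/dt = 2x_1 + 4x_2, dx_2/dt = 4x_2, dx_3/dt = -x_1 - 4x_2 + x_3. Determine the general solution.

x_1(t) = K_1e^(2t) + 2K_3e^(4t), x_2(t) = K_3e^(4t), x_3(t) = -K_1e^(2t) + K_2e^(t) - 2K_3e^(4t)

Coefficient matrix A = [[2, 4, 0], [0, 4, 0], [-1, -4, 1]].
det(A - λI) = 0 gives eigenvalues λ = 2, 1, 4.
For λ=2: eigenvector (1,0,-1).
For λ=1: eigenvector (0,0,1).
For λ=4: eigenvector (2,1,-2).
General solution: K_1e^(2t)(1,0,-1) + K_2e^(t)(0,0,1) + K_3e^(4t)(2,1,-2).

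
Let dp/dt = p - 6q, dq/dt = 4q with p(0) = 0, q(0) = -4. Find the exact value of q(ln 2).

-64

A = [[1,-6],[0,4]]; eigenvalues λ = 1, 4.
Eigenvectors: (-1,0) for λ=1, (2,-1) for λ=4.
From the initial condition, c_1 = 8, c_2 = 4.
q(ln 2) = (8)(2^1)(0) + (4)(2^4)(-1) = -64.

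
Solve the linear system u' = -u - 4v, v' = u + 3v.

u(t) = -2C_1e^(t) - 2C_2te^(t) + 3C_2e^(t), v(t) = C_1e^(t) + C_2te^(t) - C_2e^(t)

Coefficient matrix A = [[-1, -4], [1, 3]].
Characteristic polynomial det(A - λI) = λ^2 - 2λ + 1 = 0.
Single eigenvalue λ = 1 with algebraic multiplicity 2.
Eigenvector v = (-2,1); generalized eigenvector w with (A-λI)w=v is (3,-1).
General solution: e^(t)[C_1·v + C_2·(t·v + w)].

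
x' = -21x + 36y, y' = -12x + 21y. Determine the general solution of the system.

x(t) = -2c_1e^(-3t) - 3c_2e^(3t), y(t) = -c_1e^(-3t) - 2c_2e^(3t)

Coefficient matrix A = [[-21, 36], [-12, 21]].
Characteristic polynomial det(A - λI) = λ^2 - 9 = 0.
Eigenvalues λ = -3, 3.
For λ=-3: (A-λI) row 1 is [-18, 36], so an eigenvector is (-2, -1).
For λ=3: (A-λI) row 1 is [-24, 36], so an eigenvector is (-3, -2).
General solution: c_1e^(-3t)(-2,-1) + c_2e^(3t)(-3,-2).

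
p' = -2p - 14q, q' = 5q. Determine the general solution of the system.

Coefficient matrix A = [[-2, -14], [0, 5]].
Characteristic polynomial det(A - λI) = λ^2 - 3λ - 10 = 0.
Eigenvalues λ = -2, 5.
For λ=-2: (A-λI) row 1 is [0, -14], so an eigenvector is (1, 0).
For λ=5: (A-λI) row 1 is [-7, -14], so an eigenvector is (2, -1).
General solution: c_1e^(-2t)(1,0) + c_2e^(5t)(2,-1).

p(t) = c_1e^(-2t) + 2c_2e^(5t), q(t) = -c_2e^(5t)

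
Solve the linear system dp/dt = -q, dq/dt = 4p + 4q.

Coefficient matrix A = [[0, -1], [4, 4]].
Characteristic polynomial det(A - λI) = λ^2 - 4λ + 4 = 0.
Single eigenvalue λ = 2 with algebraic multiplicity 2.
Eigenvector v = (1,-2); generalized eigenvector w with (A-λI)w=v is (-2,3).
General solution: e^(2t)[c_1·v + c_2·(t·v + w)].

p(t) = c_1e^(2t) + c_2te^(2t) - 2c_2e^(2t), q(t) = -2c_1e^(2t) - 2c_2te^(2t) + 3c_2e^(2t)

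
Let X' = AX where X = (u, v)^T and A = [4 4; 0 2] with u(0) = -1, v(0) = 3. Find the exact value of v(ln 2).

12

A = [[4,4],[0,2]]; eigenvalues λ = 2, 4.
Eigenvectors: (2,-1) for λ=2, (1,0) for λ=4.
From the initial condition, c_1 = -3, c_2 = 5.
v(ln 2) = (-3)(2^2)(-1) + (5)(2^4)(0) = 12.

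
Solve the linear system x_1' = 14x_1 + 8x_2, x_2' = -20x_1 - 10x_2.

x_1(t) = C_1e^(2t)sin(4t) + C_1e^(2t)cos(4t) + C_2e^(2t)sin(4t) - C_2e^(2t)cos(4t), x_2(t) = -2C_1e^(2t)sin(4t) - C_1e^(2t)cos(4t) - C_2e^(2t)sin(4t) + 2C_2e^(2t)cos(4t)

Coefficient matrix A = [[14, 8], [-20, -10]].
Characteristic polynomial det(A - λI) = λ^2 - 4λ + 20 = 0.
Eigenvalues λ = 2 ± 4i (complex conjugate pair).
For λ=2+4i: an eigenvector is (1,-1) - i(1,-2) = (1 - i, -1 + 2i).
A real fundamental pair from Re and Im of e^((2+4i)t)v: X_1 = e^(2t)(cos(4t)·(1,-1) + sin(4t)·(1,-2)), X_2 = e^(2t)(sin(4t)·(1,-1) - cos(4t)·(1,-2)).
General solution: C_1X_1 + C_2X_2.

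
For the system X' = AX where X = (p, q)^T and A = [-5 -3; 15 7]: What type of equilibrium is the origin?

A = [[-5,-3],[15,7]]; det(A-λI) = λ^2 - 2λ + 10.
λ = 1 ± 3i: positive real part.

unstable spiral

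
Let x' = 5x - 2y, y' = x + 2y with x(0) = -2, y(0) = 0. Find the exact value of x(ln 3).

A = [[5,-2],[1,2]]; eigenvalues λ = 4, 3.
Eigenvectors: (2,1) for λ=4, (1,1) for λ=3.
From the initial condition, c_1 = -2, c_2 = 2.
x(ln 3) = (-2)(3^4)(2) + (2)(3^3)(1) = -270.

-270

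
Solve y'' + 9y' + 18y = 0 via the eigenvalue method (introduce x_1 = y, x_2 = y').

Let x_1 = y, x_2 = y'. Then x_1' = x_2 and x_2' = -18x_1 - 9x_2.
A = [[0,1],[-18,-9]]; det(A-λI) = λ^2 + 9λ + 18.
Eigenvalues λ = -6, -3 with eigenvectors (1,-6), (1,-3).

y(t) = K_1e^(-6t) + K_2e^(-3t)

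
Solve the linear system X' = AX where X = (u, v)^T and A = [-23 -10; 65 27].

Coefficient matrix A = [[-23, -10], [65, 27]].
Characteristic polynomial det(A - λI) = λ^2 - 4λ + 29 = 0.
Eigenvalues λ = 2 ± 5i (complex conjugate pair).
For λ=2+5i: an eigenvector is (-1,3) - i(-1,2) = (-1 + i, 3 - 2i).
A real fundamental pair from Re and Im of e^((2+5i)t)v: X_1 = e^(2t)(cos(5t)·(-1,3) + sin(5t)·(-1,2)), X_2 = e^(2t)(sin(5t)·(-1,3) - cos(5t)·(-1,2)).
General solution: C_1X_1 + C_2X_2.

u(t) = -C_1e^(2t)sin(5t) - C_1e^(2t)cos(5t) - C_2e^(2t)sin(5t) + C_2e^(2t)cos(5t), v(t) = 2C_1e^(2t)sin(5t) + 3C_1e^(2t)cos(5t) + 3C_2e^(2t)sin(5t) - 2C_2e^(2t)cos(5t)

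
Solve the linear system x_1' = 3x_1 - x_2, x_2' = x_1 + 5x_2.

Coefficient matrix A = [[3, -1], [1, 5]].
Characteristic polynomial det(A - λI) = λ^2 - 8λ + 16 = 0.
Single eigenvalue λ = 4 with algebraic multiplicity 2.
Eigenvector v = (1,-1); generalized eigenvector w with (A-λI)w=v is (-2,1).
General solution: e^(4t)[c_1·v + c_2·(t·v + w)].

x_1(t) = c_1e^(4t) + c_2te^(4t) - 2c_2e^(4t), x_2(t) = -c_1e^(4t) - c_2te^(4t) + c_2e^(4t)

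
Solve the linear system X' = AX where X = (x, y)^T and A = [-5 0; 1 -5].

Coefficient matrix A = [[-5, 0], [1, -5]].
Characteristic polynomial det(A - λI) = λ^2 + 10λ + 25 = 0.
Single eigenvalue λ = -5 with algebraic multiplicity 2.
Eigenvector v = (0,-1); generalized eigenvector w with (A-λI)w=v is (-1,2).
General solution: e^(-5t)[c_1·v + c_2·(t·v + w)].

x(t) = -c_2e^(-5t), y(t) = -c_1e^(-5t) - c_2te^(-5t) + 2c_2e^(-5t)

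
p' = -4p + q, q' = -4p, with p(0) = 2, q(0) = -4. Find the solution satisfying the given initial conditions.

p(t) = -8te^(-2t) + 2e^(-2t), q(t) = -16te^(-2t) - 4e^(-2t)

Coefficient matrix A = [[-4, 1], [-4, 0]].
Characteristic polynomial det(A - λI) = λ^2 + 4λ + 4 = 0.
Single eigenvalue λ = -2 with algebraic multiplicity 2.
Eigenvector v = (1,2); generalized eigenvector w with (A-λI)w=v is (-2,-3).
General solution: e^(-2t)[C_1·v + C_2·(t·v + w)].
Applying p(0)=2, q(0)=-4 gives C_1=-14, C_2=-8.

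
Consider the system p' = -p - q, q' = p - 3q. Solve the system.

p(t) = K_1e^(-2t) + K_2te^(-2t) - 2K_2e^(-2t), q(t) = K_1e^(-2t) + K_2te^(-2t) - 3K_2e^(-2t)

Coefficient matrix A = [[-1, -1], [1, -3]].
Characteristic polynomial det(A - λI) = λ^2 + 4λ + 4 = 0.
Single eigenvalue λ = -2 with algebraic multiplicity 2.
Eigenvector v = (1,1); generalized eigenvector w with (A-λI)w=v is (-2,-3).
General solution: e^(-2t)[K_1·v + K_2·(t·v + w)].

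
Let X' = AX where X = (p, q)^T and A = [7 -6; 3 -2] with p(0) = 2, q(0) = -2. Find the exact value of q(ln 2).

52

A = [[7,-6],[3,-2]]; eigenvalues λ = 1, 4.
Eigenvectors: (-1,-1) for λ=1, (-2,-1) for λ=4.
From the initial condition, c_1 = 6, c_2 = -4.
q(ln 2) = (6)(2^1)(-1) + (-4)(2^4)(-1) = 52.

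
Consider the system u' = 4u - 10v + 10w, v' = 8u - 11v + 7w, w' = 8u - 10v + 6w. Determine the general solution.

Coefficient matrix A = [[4, -10, 10], [8, -11, 7], [8, -10, 6]].
det(A - λI) = 0 gives eigenvalues λ = 4, -1, -4.
For λ=4: eigenvector (1,1,1).
For λ=-1: eigenvector (2,3,2).
For λ=-4: eigenvector (0,1,1).
General solution: c_1e^(4t)(1,1,1) + c_2e^(-t)(2,3,2) + c_3e^(-4t)(0,1,1).

u(t) = c_1e^(4t) + 2c_2e^(-t), v(t) = c_1e^(4t) + 3c_2e^(-t) + c_3e^(-4t), w(t) = c_1e^(4t) + 2c_2e^(-t) + c_3e^(-4t)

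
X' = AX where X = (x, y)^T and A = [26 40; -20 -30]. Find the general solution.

Coefficient matrix A = [[26, 40], [-20, -30]].
Characteristic polynomial det(A - λI) = λ^2 + 4λ + 20 = 0.
Eigenvalues λ = -2 ± 4i (complex conjugate pair).
For λ=-2+4i: an eigenvector is (-3,2) - i(-1,1) = (-3 + i, 2 - i).
A real fundamental pair from Re and Im of e^((-2+4i)t)v: X_1 = e^(-2t)(cos(4t)·(-3,2) + sin(4t)·(-1,1)), X_2 = e^(-2t)(sin(4t)·(-3,2) - cos(4t)·(-1,1)).
General solution: C_1X_1 + C_2X_2.

x(t) = -C_1e^(-2t)sin(4t) - 3C_1e^(-2t)cos(4t) - 3C_2e^(-2t)sin(4t) + C_2e^(-2t)cos(4t), y(t) = C_1e^(-2t)sin(4t) + 2C_1e^(-2t)cos(4t) + 2C_2e^(-2t)sin(4t) - C_2e^(-2t)cos(4t)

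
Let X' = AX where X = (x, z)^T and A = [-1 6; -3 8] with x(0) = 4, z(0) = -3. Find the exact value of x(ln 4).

-10016

A = [[-1,6],[-3,8]]; eigenvalues λ = 5, 2.
Eigenvectors: (1,1) for λ=5, (2,1) for λ=2.
From the initial condition, c_1 = -10, c_2 = 7.
x(ln 4) = (-10)(4^5)(1) + (7)(4^2)(2) = -10016.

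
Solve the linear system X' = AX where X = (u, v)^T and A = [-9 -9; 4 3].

Coefficient matrix A = [[-9, -9], [4, 3]].
Characteristic polynomial det(A - λI) = λ^2 + 6λ + 9 = 0.
Single eigenvalue λ = -3 with algebraic multiplicity 2.
Eigenvector v = (-3,2); generalized eigenvector w with (A-λI)w=v is (2,-1).
General solution: e^(-3t)[c_1·v + c_2·(t·v + w)].

u(t) = -3c_1e^(-3t) - 3c_2te^(-3t) + 2c_2e^(-3t), v(t) = 2c_1e^(-3t) + 2c_2te^(-3t) - c_2e^(-3t)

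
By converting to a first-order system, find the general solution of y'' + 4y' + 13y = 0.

Let x_1 = y, x_2 = y'. Then x_1' = x_2 and x_2' = -13x_1 - 4x_2.
A = [[0,1],[-13,-4]]; det(A-λI) = λ^2 + 4λ + 13.
Eigenvalues λ = -2 ± 3i.

y(t) = C_1e^(-2t)cos(3t) + C_2e^(-2t)sin(3t)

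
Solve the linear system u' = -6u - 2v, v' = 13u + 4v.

u(t) = C_1e^(-t)sin(t) + C_1e^(-t)cos(t) + C_2e^(-t)sin(t) - C_2e^(-t)cos(t), v(t) = -2C_1e^(-t)sin(t) - 3C_1e^(-t)cos(t) - 3C_2e^(-t)sin(t) + 2C_2e^(-t)cos(t)

Coefficient matrix A = [[-6, -2], [13, 4]].
Characteristic polynomial det(A - λI) = λ^2 + 2λ + 2 = 0.
Eigenvalues λ = -1 ± i (complex conjugate pair).
For λ=-1+i: an eigenvector is (1,-3) - i(1,-2) = (1 - i, -3 + 2i).
A real fundamental pair from Re and Im of e^((-1+i)t)v: X_1 = e^(-t)(cos(t)·(1,-3) + sin(t)·(1,-2)), X_2 = e^(-t)(sin(t)·(1,-3) - cos(t)·(1,-2)).
General solution: C_1X_1 + C_2X_2.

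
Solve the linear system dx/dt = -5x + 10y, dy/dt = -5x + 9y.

Coefficient matrix A = [[-5, 10], [-5, 9]].
Characteristic polynomial det(A - λI) = λ^2 - 4λ + 5 = 0.
Eigenvalues λ = 2 ± i (complex conjugate pair).
For λ=2+i: an eigenvector is (-1,-1) - i(-3,-2) = (-1 + 3i, -1 + 2i).
A real fundamental pair from Re and Im of e^((2+i)t)v: X_1 = e^(2t)(cos(t)·(-1,-1) + sin(t)·(-3,-2)), X_2 = e^(2t)(sin(t)·(-1,-1) - cos(t)·(-3,-2)).
General solution: c_1X_1 + c_2X_2.

x(t) = -3c_1e^(2t)sin(t) - c_1e^(2t)cos(t) - c_2e^(2t)sin(t) + 3c_2e^(2t)cos(t), y(t) = -2c_1e^(2t)sin(t) - c_1e^(2t)cos(t) - c_2e^(2t)sin(t) + 2c_2e^(2t)cos(t)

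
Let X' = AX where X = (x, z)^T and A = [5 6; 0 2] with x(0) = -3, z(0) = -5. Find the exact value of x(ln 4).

A = [[5,6],[0,2]]; eigenvalues λ = 5, 2.
Eigenvectors: (1,0) for λ=5, (-2,1) for λ=2.
From the initial condition, c_1 = -13, c_2 = -5.
x(ln 4) = (-13)(4^5)(1) + (-5)(4^2)(-2) = -13152.

-13152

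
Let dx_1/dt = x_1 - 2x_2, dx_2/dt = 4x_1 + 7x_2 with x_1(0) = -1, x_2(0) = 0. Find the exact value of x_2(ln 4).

-1920

A = [[1,-2],[4,7]]; eigenvalues λ = 3, 5.
Eigenvectors: (-1,1) for λ=3, (-1,2) for λ=5.
From the initial condition, c_1 = 2, c_2 = -1.
x_2(ln 4) = (2)(4^3)(1) + (-1)(4^5)(2) = -1920.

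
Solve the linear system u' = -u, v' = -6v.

u(t) = c_2e^(-t), v(t) = -c_1e^(-6t)

Coefficient matrix A = [[-1, 0], [0, -6]].
Characteristic polynomial det(A - λI) = λ^2 + 7λ + 6 = 0.
Eigenvalues λ = -6, -1.
For λ=-6: (A-λI) row 1 is [5, 0], so an eigenvector is (0, -1).
For λ=-1: (A-λI) row 2 is [0, -5], so an eigenvector is (1, 0).
General solution: c_1e^(-6t)(0,-1) + c_2e^(-t)(1,0).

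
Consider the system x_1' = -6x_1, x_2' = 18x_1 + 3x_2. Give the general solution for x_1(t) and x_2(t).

x_1(t) = -K_2e^(-6t), x_2(t) = K_1e^(3t) + 2K_2e^(-6t)

Coefficient matrix A = [[-6, 0], [18, 3]].
Characteristic polynomial det(A - λI) = λ^2 + 3λ - 18 = 0.
Eigenvalues λ = 3, -6.
For λ=3: (A-λI) row 1 is [-9, 0], so an eigenvector is (0, 1).
For λ=-6: (A-λI) row 2 is [18, 9], so an eigenvector is (-1, 2).
General solution: K_1e^(3t)(0,1) + K_2e^(-6t)(-1,2).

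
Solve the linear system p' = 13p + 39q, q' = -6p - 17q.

p(t) = 3C_1e^(-2t)sin(3t) - 2C_1e^(-2t)cos(3t) - 2C_2e^(-2t)sin(3t) - 3C_2e^(-2t)cos(3t), q(t) = -C_1e^(-2t)sin(3t) + C_1e^(-2t)cos(3t) + C_2e^(-2t)sin(3t) + C_2e^(-2t)cos(3t)

Coefficient matrix A = [[13, 39], [-6, -17]].
Characteristic polynomial det(A - λI) = λ^2 + 4λ + 13 = 0.
Eigenvalues λ = -2 ± 3i (complex conjugate pair).
For λ=-2+3i: an eigenvector is (-2,1) - i(3,-1) = (-2 - 3i, 1 + i).
A real fundamental pair from Re and Im of e^((-2+3i)t)v: X_1 = e^(-2t)(cos(3t)·(-2,1) + sin(3t)·(3,-1)), X_2 = e^(-2t)(sin(3t)·(-2,1) - cos(3t)·(3,-1)).
General solution: C_1X_1 + C_2X_2.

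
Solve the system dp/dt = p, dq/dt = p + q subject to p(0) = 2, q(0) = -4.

p(t) = 2e^(t), q(t) = 2te^(t) - 4e^(t)

Coefficient matrix A = [[1, 0], [1, 1]].
Characteristic polynomial det(A - λI) = λ^2 - 2λ + 1 = 0.
Single eigenvalue λ = 1 with algebraic multiplicity 2.
Eigenvector v = (0,-1); generalized eigenvector w with (A-λI)w=v is (-1,1).
General solution: e^(t)[c_1·v + c_2·(t·v + w)].
Applying p(0)=2, q(0)=-4 gives c_1=2, c_2=-2.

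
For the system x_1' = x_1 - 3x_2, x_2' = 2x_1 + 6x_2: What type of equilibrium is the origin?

A = [[1,-3],[2,6]]; det(A-λI) = λ^2 - 7λ + 12.
λ = 3, 4: both positive.

unstable node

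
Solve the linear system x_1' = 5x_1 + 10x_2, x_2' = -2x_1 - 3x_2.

Coefficient matrix A = [[5, 10], [-2, -3]].
Characteristic polynomial det(A - λI) = λ^2 - 2λ + 5 = 0.
Eigenvalues λ = 1 ± 2i (complex conjugate pair).
For λ=1+2i: an eigenvector is (-2,1) - i(1,0) = (-2 - i, 1).
A real fundamental pair from Re and Im of e^((1+2i)t)v: X_1 = e^(t)(cos(2t)·(-2,1) + sin(2t)·(1,0)), X_2 = e^(t)(sin(2t)·(-2,1) - cos(2t)·(1,0)).
General solution: c_1X_1 + c_2X_2.

x_1(t) = c_1e^(t)sin(2t) - 2c_1e^(t)cos(2t) - 2c_2e^(t)sin(2t) - c_2e^(t)cos(2t), x_2(t) = c_1e^(t)cos(2t) + c_2e^(t)sin(2t)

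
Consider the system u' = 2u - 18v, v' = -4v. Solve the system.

Coefficient matrix A = [[2, -18], [0, -4]].
Characteristic polynomial det(A - λI) = λ^2 + 2λ - 8 = 0.
Eigenvalues λ = -4, 2.
For λ=-4: (A-λI) row 1 is [6, -18], so an eigenvector is (-3, -1).
For λ=2: (A-λI) row 1 is [0, -18], so an eigenvector is (-1, 0).
General solution: C_1e^(-4t)(-3,-1) + C_2e^(2t)(-1,0).

u(t) = -3C_1e^(-4t) - C_2e^(2t), v(t) = -C_1e^(-4t)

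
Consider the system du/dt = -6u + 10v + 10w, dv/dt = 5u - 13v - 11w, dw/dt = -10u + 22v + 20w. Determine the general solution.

Coefficient matrix A = [[-6, 10, 10], [5, -13, -11], [-10, 22, 20]].
det(A - λI) = 0 gives eigenvalues λ = -1, -2, 4.
For λ=-1: eigenvector (2,-1,2).
For λ=-2: eigenvector (0,-1,1).
For λ=4: eigenvector (1,-1,2).
General solution: K_1e^(-t)(2,-1,2) + K_2e^(-2t)(0,-1,1) + K_3e^(4t)(1,-1,2).

u(t) = 2K_1e^(-t) + K_3e^(4t), v(t) = -K_1e^(-t) - K_2e^(-2t) - K_3e^(4t), w(t) = 2K_1e^(-t) + K_2e^(-2t) + 2K_3e^(4t)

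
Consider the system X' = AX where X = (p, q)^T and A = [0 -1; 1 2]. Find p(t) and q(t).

p(t) = -c_1e^(t) - c_2te^(t) + 3c_2e^(t), q(t) = c_1e^(t) + c_2te^(t) - 2c_2e^(t)

Coefficient matrix A = [[0, -1], [1, 2]].
Characteristic polynomial det(A - λI) = λ^2 - 2λ + 1 = 0.
Single eigenvalue λ = 1 with algebraic multiplicity 2.
Eigenvector v = (-1,1); generalized eigenvector w with (A-λI)w=v is (3,-2).
General solution: e^(t)[c_1·v + c_2·(t·v + w)].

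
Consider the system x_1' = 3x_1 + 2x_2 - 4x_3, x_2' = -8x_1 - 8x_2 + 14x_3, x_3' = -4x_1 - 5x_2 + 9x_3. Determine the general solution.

x_1(t) = K_1e^(3t) - 2K_3e^(2t), x_2(t) = -2K_1e^(3t) + 2K_2e^(-t) + 3K_3e^(2t), x_3(t) = -K_1e^(3t) + K_2e^(-t) + K_3e^(2t)

Coefficient matrix A = [[3, 2, -4], [-8, -8, 14], [-4, -5, 9]].
det(A - λI) = 0 gives eigenvalues λ = 3, -1, 2.
For λ=3: eigenvector (1,-2,-1).
For λ=-1: eigenvector (0,2,1).
For λ=2: eigenvector (-2,3,1).
General solution: K_1e^(3t)(1,-2,-1) + K_2e^(-t)(0,2,1) + K_3e^(2t)(-2,3,1).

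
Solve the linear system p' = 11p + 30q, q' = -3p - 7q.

p(t) = -C_1e^(2t)sin(3t) + 3C_1e^(2t)cos(3t) + 3C_2e^(2t)sin(3t) + C_2e^(2t)cos(3t), q(t) = -C_1e^(2t)cos(3t) - C_2e^(2t)sin(3t)

Coefficient matrix A = [[11, 30], [-3, -7]].
Characteristic polynomial det(A - λI) = λ^2 - 4λ + 13 = 0.
Eigenvalues λ = 2 ± 3i (complex conjugate pair).
For λ=2+3i: an eigenvector is (3,-1) - i(-1,0) = (3 + i, -1).
A real fundamental pair from Re and Im of e^((2+3i)t)v: X_1 = e^(2t)(cos(3t)·(3,-1) + sin(3t)·(-1,0)), X_2 = e^(2t)(sin(3t)·(3,-1) - cos(3t)·(-1,0)).
General solution: C_1X_1 + C_2X_2.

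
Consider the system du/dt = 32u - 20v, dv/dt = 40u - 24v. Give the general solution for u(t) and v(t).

u(t) = 2K_1e^(4t)sin(4t) + K_1e^(4t)cos(4t) + K_2e^(4t)sin(4t) - 2K_2e^(4t)cos(4t), v(t) = 3K_1e^(4t)sin(4t) + K_1e^(4t)cos(4t) + K_2e^(4t)sin(4t) - 3K_2e^(4t)cos(4t)

Coefficient matrix A = [[32, -20], [40, -24]].
Characteristic polynomial det(A - λI) = λ^2 - 8λ + 32 = 0.
Eigenvalues λ = 4 ± 4i (complex conjugate pair).
For λ=4+4i: an eigenvector is (1,1) - i(2,3) = (1 - 2i, 1 - 3i).
A real fundamental pair from Re and Im of e^((4+4i)t)v: X_1 = e^(4t)(cos(4t)·(1,1) + sin(4t)·(2,3)), X_2 = e^(4t)(sin(4t)·(1,1) - cos(4t)·(2,3)).
General solution: K_1X_1 + K_2X_2.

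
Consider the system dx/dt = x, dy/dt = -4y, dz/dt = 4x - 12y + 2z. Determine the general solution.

Coefficient matrix A = [[1, 0, 0], [0, -4, 0], [4, -12, 2]].
det(A - λI) = 0 gives eigenvalues λ = 1, -4, 2.
For λ=1: eigenvector (1,0,-4).
For λ=-4: eigenvector (0,1,2).
For λ=2: eigenvector (0,0,1).
General solution: c_1e^(t)(1,0,-4) + c_2e^(-4t)(0,1,2) + c_3e^(2t)(0,0,1).

x(t) = c_1e^(t), y(t) = c_2e^(-4t), z(t) = -4c_1e^(t) + 2c_2e^(-4t) + c_3e^(2t)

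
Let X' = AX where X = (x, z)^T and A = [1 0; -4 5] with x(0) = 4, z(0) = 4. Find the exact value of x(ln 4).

16

A = [[1,0],[-4,5]]; eigenvalues λ = 1, 5.
Eigenvectors: (-1,-1) for λ=1, (0,1) for λ=5.
From the initial condition, c_1 = -4, c_2 = 0.
x(ln 4) = (-4)(4^1)(-1) + (0)(4^5)(0) = 16.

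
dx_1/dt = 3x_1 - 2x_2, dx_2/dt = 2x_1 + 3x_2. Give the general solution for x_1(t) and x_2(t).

Coefficient matrix A = [[3, -2], [2, 3]].
Characteristic polynomial det(A - λI) = λ^2 - 6λ + 13 = 0.
Eigenvalues λ = 3 ± 2i (complex conjugate pair).
For λ=3+2i: an eigenvector is (0,1) - i(-1,0) = (0 + i, 1).
A real fundamental pair from Re and Im of e^((3+2i)t)v: X_1 = e^(3t)(cos(2t)·(0,1) + sin(2t)·(-1,0)), X_2 = e^(3t)(sin(2t)·(0,1) - cos(2t)·(-1,0)).
General solution: K_1X_1 + K_2X_2.

x_1(t) = -K_1e^(3t)sin(2t) + K_2e^(3t)cos(2t), x_2(t) = K_1e^(3t)cos(2t) + K_2e^(3t)sin(2t)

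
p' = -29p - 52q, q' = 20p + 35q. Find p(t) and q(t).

p(t) = 2c_1e^(3t)sin(4t) + 3c_1e^(3t)cos(4t) + 3c_2e^(3t)sin(4t) - 2c_2e^(3t)cos(4t), q(t) = -c_1e^(3t)sin(4t) - 2c_1e^(3t)cos(4t) - 2c_2e^(3t)sin(4t) + c_2e^(3t)cos(4t)

Coefficient matrix A = [[-29, -52], [20, 35]].
Characteristic polynomial det(A - λI) = λ^2 - 6λ + 25 = 0.
Eigenvalues λ = 3 ± 4i (complex conjugate pair).
For λ=3+4i: an eigenvector is (3,-2) - i(2,-1) = (3 - 2i, -2 + i).
A real fundamental pair from Re and Im of e^((3+4i)t)v: X_1 = e^(3t)(cos(4t)·(3,-2) + sin(4t)·(2,-1)), X_2 = e^(3t)(sin(4t)·(3,-2) - cos(4t)·(2,-1)).
General solution: c_1X_1 + c_2X_2.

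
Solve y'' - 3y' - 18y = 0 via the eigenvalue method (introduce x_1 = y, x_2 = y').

y(t) = K_1e^(6t) + K_2e^(-3t)

Let x_1 = y, x_2 = y'. Then x_1' = x_2 and x_2' = 18x_1 + 3x_2.
A = [[0,1],[18,3]]; det(A-λI) = λ^2 - 3λ - 18.
Eigenvalues λ = 6, -3 with eigenvectors (1,6), (1,-3).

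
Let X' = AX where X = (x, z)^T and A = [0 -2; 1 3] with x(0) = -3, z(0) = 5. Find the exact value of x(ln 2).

-20

A = [[0,-2],[1,3]]; eigenvalues λ = 2, 1.
Eigenvectors: (1,-1) for λ=2, (2,-1) for λ=1.
From the initial condition, c_1 = -7, c_2 = 2.
x(ln 2) = (-7)(2^2)(1) + (2)(2^1)(2) = -20.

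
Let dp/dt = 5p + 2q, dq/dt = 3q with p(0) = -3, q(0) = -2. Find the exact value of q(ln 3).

-54

A = [[5,2],[0,3]]; eigenvalues λ = 3, 5.
Eigenvectors: (-1,1) for λ=3, (-1,0) for λ=5.
From the initial condition, c_1 = -2, c_2 = 5.
q(ln 3) = (-2)(3^3)(1) + (5)(3^5)(0) = -54.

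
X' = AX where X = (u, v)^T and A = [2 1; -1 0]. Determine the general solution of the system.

Coefficient matrix A = [[2, 1], [-1, 0]].
Characteristic polynomial det(A - λI) = λ^2 - 2λ + 1 = 0.
Single eigenvalue λ = 1 with algebraic multiplicity 2.
Eigenvector v = (1,-1); generalized eigenvector w with (A-λI)w=v is (2,-1).
General solution: e^(t)[C_1·v + C_2·(t·v + w)].

u(t) = C_1e^(t) + C_2te^(t) + 2C_2e^(t), v(t) = -C_1e^(t) - C_2te^(t) - C_2e^(t)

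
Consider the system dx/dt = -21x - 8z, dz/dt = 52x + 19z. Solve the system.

Coefficient matrix A = [[-21, -8], [52, 19]].
Characteristic polynomial det(A - λI) = λ^2 + 2λ + 17 = 0.
Eigenvalues λ = -1 ± 4i (complex conjugate pair).
For λ=-1+4i: an eigenvector is (-1,2) - i(1,-3) = (-1 - i, 2 + 3i).
A real fundamental pair from Re and Im of e^((-1+4i)t)v: X_1 = e^(-t)(cos(4t)·(-1,2) + sin(4t)·(1,-3)), X_2 = e^(-t)(sin(4t)·(-1,2) - cos(4t)·(1,-3)).
General solution: c_1X_1 + c_2X_2.

x(t) = c_1e^(-t)sin(4t) - c_1e^(-t)cos(4t) - c_2e^(-t)sin(4t) - c_2e^(-t)cos(4t), z(t) = -3c_1e^(-t)sin(4t) + 2c_1e^(-t)cos(4t) + 2c_2e^(-t)sin(4t) + 3c_2e^(-t)cos(4t)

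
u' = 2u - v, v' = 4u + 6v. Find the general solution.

Coefficient matrix A = [[2, -1], [4, 6]].
Characteristic polynomial det(A - λI) = λ^2 - 8λ + 16 = 0.
Single eigenvalue λ = 4 with algebraic multiplicity 2.
Eigenvector v = (1,-2); generalized eigenvector w with (A-λI)w=v is (-2,3).
General solution: e^(4t)[K_1·v + K_2·(t·v + w)].

u(t) = K_1e^(4t) + K_2te^(4t) - 2K_2e^(4t), v(t) = -2K_1e^(4t) - 2K_2te^(4t) + 3K_2e^(4t)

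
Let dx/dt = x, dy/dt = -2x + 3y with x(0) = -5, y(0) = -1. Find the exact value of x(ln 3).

-15

A = [[1,0],[-2,3]]; eigenvalues λ = 1, 3.
Eigenvectors: (-1,-1) for λ=1, (0,1) for λ=3.
From the initial condition, c_1 = 5, c_2 = 4.
x(ln 3) = (5)(3^1)(-1) + (4)(3^3)(0) = -15.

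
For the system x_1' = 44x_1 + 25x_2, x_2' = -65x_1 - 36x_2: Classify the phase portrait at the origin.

A = [[44,25],[-65,-36]]; det(A-λI) = λ^2 - 8λ + 41.
λ = 4 ± 5i: positive real part.

unstable spiral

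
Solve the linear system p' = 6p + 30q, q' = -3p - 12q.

Coefficient matrix A = [[6, 30], [-3, -12]].
Characteristic polynomial det(A - λI) = λ^2 + 6λ + 18 = 0.
Eigenvalues λ = -3 ± 3i (complex conjugate pair).
For λ=-3+3i: an eigenvector is (-1,0) - i(-3,1) = (-1 + 3i, 0 - i).
A real fundamental pair from Re and Im of e^((-3+3i)t)v: X_1 = e^(-3t)(cos(3t)·(-1,0) + sin(3t)·(-3,1)), X_2 = e^(-3t)(sin(3t)·(-1,0) - cos(3t)·(-3,1)).
General solution: c_1X_1 + c_2X_2.

p(t) = -3c_1e^(-3t)sin(3t) - c_1e^(-3t)cos(3t) - c_2e^(-3t)sin(3t) + 3c_2e^(-3t)cos(3t), q(t) = c_1e^(-3t)sin(3t) - c_2e^(-3t)cos(3t)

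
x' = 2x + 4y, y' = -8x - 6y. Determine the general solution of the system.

Coefficient matrix A = [[2, 4], [-8, -6]].
Characteristic polynomial det(A - λI) = λ^2 + 4λ + 20 = 0.
Eigenvalues λ = -2 ± 4i (complex conjugate pair).
For λ=-2+4i: an eigenvector is (-1,1) - i(0,1) = (-1, 1 - i).
A real fundamental pair from Re and Im of e^((-2+4i)t)v: X_1 = e^(-2t)(cos(4t)·(-1,1) + sin(4t)·(0,1)), X_2 = e^(-2t)(sin(4t)·(-1,1) - cos(4t)·(0,1)).
General solution: K_1X_1 + K_2X_2.

x(t) = -K_1e^(-2t)cos(4t) - K_2e^(-2t)sin(4t), y(t) = K_1e^(-2t)sin(4t) + K_1e^(-2t)cos(4t) + K_2e^(-2t)sin(4t) - K_2e^(-2t)cos(4t)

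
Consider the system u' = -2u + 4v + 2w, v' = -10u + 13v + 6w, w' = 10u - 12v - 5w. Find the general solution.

u(t) = K_1e^(2t) + 2K_3e^(3t), v(t) = 2K_1e^(2t) + K_2e^(t) + 5K_3e^(3t), w(t) = -2K_1e^(2t) - 2K_2e^(t) - 5K_3e^(3t)

Coefficient matrix A = [[-2, 4, 2], [-10, 13, 6], [10, -12, -5]].
det(A - λI) = 0 gives eigenvalues λ = 2, 1, 3.
For λ=2: eigenvector (1,2,-2).
For λ=1: eigenvector (0,1,-2).
For λ=3: eigenvector (2,5,-5).
General solution: K_1e^(2t)(1,2,-2) + K_2e^(t)(0,1,-2) + K_3e^(3t)(2,5,-5).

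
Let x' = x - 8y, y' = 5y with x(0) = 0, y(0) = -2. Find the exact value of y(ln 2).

A = [[1,-8],[0,5]]; eigenvalues λ = 1, 5.
Eigenvectors: (1,0) for λ=1, (2,-1) for λ=5.
From the initial condition, c_1 = -4, c_2 = 2.
y(ln 2) = (-4)(2^1)(0) + (2)(2^5)(-1) = -64.

-64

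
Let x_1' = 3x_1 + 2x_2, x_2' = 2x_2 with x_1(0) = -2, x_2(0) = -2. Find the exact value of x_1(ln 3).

-126

A = [[3,2],[0,2]]; eigenvalues λ = 2, 3.
Eigenvectors: (-2,1) for λ=2, (1,0) for λ=3.
From the initial condition, c_1 = -2, c_2 = -6.
x_1(ln 3) = (-2)(3^2)(-2) + (-6)(3^3)(1) = -126.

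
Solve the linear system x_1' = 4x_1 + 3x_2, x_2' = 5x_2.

Coefficient matrix A = [[4, 3], [0, 5]].
Characteristic polynomial det(A - λI) = λ^2 - 9λ + 20 = 0.
Eigenvalues λ = 4, 5.
For λ=4: (A-λI) row 1 is [0, 3], so an eigenvector is (1, 0).
For λ=5: (A-λI) row 1 is [-1, 3], so an eigenvector is (-3, -1).
General solution: K_1e^(4t)(1,0) + K_2e^(5t)(-3,-1).

x_1(t) = K_1e^(4t) - 3K_2e^(5t), x_2(t) = -K_2e^(5t)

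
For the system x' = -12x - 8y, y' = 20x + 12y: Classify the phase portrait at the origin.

A = [[-12,-8],[20,12]]; det(A-λI) = λ^2 + 16.
λ = 0 ± 4i: zero real part.

center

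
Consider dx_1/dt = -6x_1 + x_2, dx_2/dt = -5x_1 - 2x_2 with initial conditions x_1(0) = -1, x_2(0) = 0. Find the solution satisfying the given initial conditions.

x_1(t) = 2e^(-4t)sin(t) - e^(-4t)cos(t), x_2(t) = 5e^(-4t)sin(t)

Coefficient matrix A = [[-6, 1], [-5, -2]].
Characteristic polynomial det(A - λI) = λ^2 + 8λ + 17 = 0.
Eigenvalues λ = -4 ± i (complex conjugate pair).
For λ=-4+i: an eigenvector is (0,1) - i(1,2) = (0 - i, 1 - 2i).
A real fundamental pair from Re and Im of e^((-4+i)t)v: X_1 = e^(-4t)(cos(t)·(0,1) + sin(t)·(1,2)), X_2 = e^(-4t)(sin(t)·(0,1) - cos(t)·(1,2)).
General solution: K_1X_1 + K_2X_2.
Applying x_1(0)=-1, x_2(0)=0 gives K_1=2, K_2=1.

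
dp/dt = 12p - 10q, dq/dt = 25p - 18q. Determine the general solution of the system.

Coefficient matrix A = [[12, -10], [25, -18]].
Characteristic polynomial det(A - λI) = λ^2 + 6λ + 34 = 0.
Eigenvalues λ = -3 ± 5i (complex conjugate pair).
For λ=-3+5i: an eigenvector is (1,2) - i(-1,-1) = (1 + i, 2 + i).
A real fundamental pair from Re and Im of e^((-3+5i)t)v: X_1 = e^(-3t)(cos(5t)·(1,2) + sin(5t)·(-1,-1)), X_2 = e^(-3t)(sin(5t)·(1,2) - cos(5t)·(-1,-1)).
General solution: C_1X_1 + C_2X_2.

p(t) = -C_1e^(-3t)sin(5t) + C_1e^(-3t)cos(5t) + C_2e^(-3t)sin(5t) + C_2e^(-3t)cos(5t), q(t) = -C_1e^(-3t)sin(5t) + 2C_1e^(-3t)cos(5t) + 2C_2e^(-3t)sin(5t) + C_2e^(-3t)cos(5t)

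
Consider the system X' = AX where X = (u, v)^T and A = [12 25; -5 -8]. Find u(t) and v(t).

Coefficient matrix A = [[12, 25], [-5, -8]].
Characteristic polynomial det(A - λI) = λ^2 - 4λ + 29 = 0.
Eigenvalues λ = 2 ± 5i (complex conjugate pair).
For λ=2+5i: an eigenvector is (-2,1) - i(1,0) = (-2 - i, 1).
A real fundamental pair from Re and Im of e^((2+5i)t)v: X_1 = e^(2t)(cos(5t)·(-2,1) + sin(5t)·(1,0)), X_2 = e^(2t)(sin(5t)·(-2,1) - cos(5t)·(1,0)).
General solution: K_1X_1 + K_2X_2.

u(t) = K_1e^(2t)sin(5t) - 2K_1e^(2t)cos(5t) - 2K_2e^(2t)sin(5t) - K_2e^(2t)cos(5t), v(t) = K_1e^(2t)cos(5t) + K_2e^(2t)sin(5t)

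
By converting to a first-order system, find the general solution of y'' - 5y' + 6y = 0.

Let x_1 = y, x_2 = y'. Then x_1' = x_2 and x_2' = -6x_1 + 5x_2.
A = [[0,1],[-6,5]]; det(A-λI) = λ^2 - 5λ + 6.
Eigenvalues λ = 3, 2 with eigenvectors (1,3), (1,2).

y(t) = K_1e^(3t) + K_2e^(2t)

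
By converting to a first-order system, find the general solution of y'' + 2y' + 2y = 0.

y(t) = c_1e^(-t)cos(t) + c_2e^(-t)sin(t)

Let x_1 = y, x_2 = y'. Then x_1' = x_2 and x_2' = -2x_1 - 2x_2.
A = [[0,1],[-2,-2]]; det(A-λI) = λ^2 + 2λ + 2.
Eigenvalues λ = -1 ± i.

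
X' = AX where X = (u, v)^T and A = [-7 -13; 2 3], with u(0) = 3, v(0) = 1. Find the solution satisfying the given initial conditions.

u(t) = -28e^(-2t)sin(t) + 3e^(-2t)cos(t), v(t) = 11e^(-2t)sin(t) + e^(-2t)cos(t)

Coefficient matrix A = [[-7, -13], [2, 3]].
Characteristic polynomial det(A - λI) = λ^2 + 4λ + 5 = 0.
Eigenvalues λ = -2 ± i (complex conjugate pair).
For λ=-2+i: an eigenvector is (3,-1) - i(-2,1) = (3 + 2i, -1 - i).
A real fundamental pair from Re and Im of e^((-2+i)t)v: X_1 = e^(-2t)(cos(t)·(3,-1) + sin(t)·(-2,1)), X_2 = e^(-2t)(sin(t)·(3,-1) - cos(t)·(-2,1)).
General solution: C_1X_1 + C_2X_2.
Applying u(0)=3, v(0)=1 gives C_1=5, C_2=-6.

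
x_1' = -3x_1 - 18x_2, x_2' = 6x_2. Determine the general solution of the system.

Coefficient matrix A = [[-3, -18], [0, 6]].
Characteristic polynomial det(A - λI) = λ^2 - 3λ - 18 = 0.
Eigenvalues λ = -3, 6.
For λ=-3: (A-λI) row 1 is [0, -18], so an eigenvector is (-1, 0).
For λ=6: (A-λI) row 1 is [-9, -18], so an eigenvector is (-2, 1).
General solution: K_1e^(-3t)(-1,0) + K_2e^(6t)(-2,1).

x_1(t) = -K_1e^(-3t) - 2K_2e^(6t), x_2(t) = K_2e^(6t)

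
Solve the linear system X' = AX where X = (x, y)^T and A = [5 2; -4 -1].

x(t) = -C_1e^(3t) - C_2e^(t), y(t) = C_1e^(3t) + 2C_2e^(t)

Coefficient matrix A = [[5, 2], [-4, -1]].
Characteristic polynomial det(A - λI) = λ^2 - 4λ + 3 = 0.
Eigenvalues λ = 3, 1.
For λ=3: (A-λI) row 1 is [2, 2], so an eigenvector is (-1, 1).
For λ=1: (A-λI) row 1 is [4, 2], so an eigenvector is (-1, 2).
General solution: C_1e^(3t)(-1,1) + C_2e^(t)(-1,2).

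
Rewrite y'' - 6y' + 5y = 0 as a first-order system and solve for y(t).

Let x_1 = y, x_2 = y'. Then x_1' = x_2 and x_2' = -5x_1 + 6x_2.
A = [[0,1],[-5,6]]; det(A-λI) = λ^2 - 6λ + 5.
Eigenvalues λ = 1, 5 with eigenvectors (1,1), (1,5).

y(t) = C_1e^(t) + C_2e^(5t)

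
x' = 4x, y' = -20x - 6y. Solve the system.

x(t) = c_2e^(4t), y(t) = c_1e^(-6t) - 2c_2e^(4t)

Coefficient matrix A = [[4, 0], [-20, -6]].
Characteristic polynomial det(A - λI) = λ^2 + 2λ - 24 = 0.
Eigenvalues λ = -6, 4.
For λ=-6: (A-λI) row 1 is [10, 0], so an eigenvector is (0, 1).
For λ=4: (A-λI) row 2 is [-20, -10], so an eigenvector is (1, -2).
General solution: c_1e^(-6t)(0,1) + c_2e^(4t)(1,-2).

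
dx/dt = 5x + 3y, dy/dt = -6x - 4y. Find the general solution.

Coefficient matrix A = [[5, 3], [-6, -4]].
Characteristic polynomial det(A - λI) = λ^2 - λ - 2 = 0.
Eigenvalues λ = 2, -1.
For λ=2: (A-λI) row 1 is [3, 3], so an eigenvector is (-1, 1).
For λ=-1: (A-λI) row 1 is [6, 3], so an eigenvector is (1, -2).
General solution: C_1e^(2t)(-1,1) + C_2e^(-t)(1,-2).

x(t) = -C_1e^(2t) + C_2e^(-t), y(t) = C_1e^(2t) - 2C_2e^(-t)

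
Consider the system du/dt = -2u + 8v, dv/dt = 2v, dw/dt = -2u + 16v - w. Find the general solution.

u(t) = K_2e^(-2t) + 2K_3e^(2t), v(t) = K_3e^(2t), w(t) = -K_1e^(-t) + 2K_2e^(-2t) + 4K_3e^(2t)

Coefficient matrix A = [[-2, 8, 0], [0, 2, 0], [-2, 16, -1]].
det(A - λI) = 0 gives eigenvalues λ = -1, -2, 2.
For λ=-1: eigenvector (0,0,-1).
For λ=-2: eigenvector (1,0,2).
For λ=2: eigenvector (2,1,4).
General solution: K_1e^(-t)(0,0,-1) + K_2e^(-2t)(1,0,2) + K_3e^(2t)(2,1,4).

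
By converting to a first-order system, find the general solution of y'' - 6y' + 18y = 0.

Let x_1 = y, x_2 = y'. Then x_1' = x_2 and x_2' = -18x_1 + 6x_2.
A = [[0,1],[-18,6]]; det(A-λI) = λ^2 - 6λ + 18.
Eigenvalues λ = 3 ± 3i.

y(t) = K_1e^(3t)cos(3t) + K_2e^(3t)sin(3t)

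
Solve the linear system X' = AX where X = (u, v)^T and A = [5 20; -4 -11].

Coefficient matrix A = [[5, 20], [-4, -11]].
Characteristic polynomial det(A - λI) = λ^2 + 6λ + 25 = 0.
Eigenvalues λ = -3 ± 4i (complex conjugate pair).
For λ=-3+4i: an eigenvector is (-2,1) - i(1,0) = (-2 - i, 1).
A real fundamental pair from Re and Im of e^((-3+4i)t)v: X_1 = e^(-3t)(cos(4t)·(-2,1) + sin(4t)·(1,0)), X_2 = e^(-3t)(sin(4t)·(-2,1) - cos(4t)·(1,0)).
General solution: K_1X_1 + K_2X_2.

u(t) = K_1e^(-3t)sin(4t) - 2K_1e^(-3t)cos(4t) - 2K_2e^(-3t)sin(4t) - K_2e^(-3t)cos(4t), v(t) = K_1e^(-3t)cos(4t) + K_2e^(-3t)sin(4t)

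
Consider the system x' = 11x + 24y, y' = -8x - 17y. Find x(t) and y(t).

Coefficient matrix A = [[11, 24], [-8, -17]].
Characteristic polynomial det(A - λI) = λ^2 + 6λ + 5 = 0.
Eigenvalues λ = -5, -1.
For λ=-5: (A-λI) row 1 is [16, 24], so an eigenvector is (3, -2).
For λ=-1: (A-λI) row 1 is [12, 24], so an eigenvector is (-2, 1).
General solution: C_1e^(-5t)(3,-2) + C_2e^(-t)(-2,1).

x(t) = 3C_1e^(-5t) - 2C_2e^(-t), y(t) = -2C_1e^(-5t) + C_2e^(-t)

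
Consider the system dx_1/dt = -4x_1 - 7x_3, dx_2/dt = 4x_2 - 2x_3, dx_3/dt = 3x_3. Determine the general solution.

x_1(t) = c_1e^(-4t) - c_3e^(3t), x_2(t) = c_2e^(4t) + 2c_3e^(3t), x_3(t) = c_3e^(3t)

Coefficient matrix A = [[-4, 0, -7], [0, 4, -2], [0, 0, 3]].
det(A - λI) = 0 gives eigenvalues λ = -4, 4, 3.
For λ=-4: eigenvector (1,0,0).
For λ=4: eigenvector (0,1,0).
For λ=3: eigenvector (-1,2,1).
General solution: c_1e^(-4t)(1,0,0) + c_2e^(4t)(0,1,0) + c_3e^(3t)(-1,2,1).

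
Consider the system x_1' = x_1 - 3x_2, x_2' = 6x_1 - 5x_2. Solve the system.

Coefficient matrix A = [[1, -3], [6, -5]].
Characteristic polynomial det(A - λI) = λ^2 + 4λ + 13 = 0.
Eigenvalues λ = -2 ± 3i (complex conjugate pair).
For λ=-2+3i: an eigenvector is (0,1) - i(-1,-1) = (0 + i, 1 + i).
A real fundamental pair from Re and Im of e^((-2+3i)t)v: X_1 = e^(-2t)(cos(3t)·(0,1) + sin(3t)·(-1,-1)), X_2 = e^(-2t)(sin(3t)·(0,1) - cos(3t)·(-1,-1)).
General solution: C_1X_1 + C_2X_2.

x_1(t) = -C_1e^(-2t)sin(3t) + C_2e^(-2t)cos(3t), x_2(t) = -C_1e^(-2t)sin(3t) + C_1e^(-2t)cos(3t) + C_2e^(-2t)sin(3t) + C_2e^(-2t)cos(3t)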